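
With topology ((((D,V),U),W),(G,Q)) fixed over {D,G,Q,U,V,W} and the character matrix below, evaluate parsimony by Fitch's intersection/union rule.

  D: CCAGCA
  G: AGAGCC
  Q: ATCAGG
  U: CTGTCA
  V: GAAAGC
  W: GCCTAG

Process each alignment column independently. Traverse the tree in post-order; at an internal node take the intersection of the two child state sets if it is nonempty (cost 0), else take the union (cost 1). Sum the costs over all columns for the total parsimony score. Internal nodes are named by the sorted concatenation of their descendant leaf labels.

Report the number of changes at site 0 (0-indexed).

3

site 0, node DV: D={C} ∪ V={G} → {C,G} (+1)
site 0, node DUV: DV={C,G} ∩ U={C} → {C} (+0)
site 0, node DUVW: DUV={C} ∪ W={G} → {C,G} (+1)
site 0, node GQ: G={A} ∩ Q={A} → {A} (+0)
site 0, node DGQUVW: DUVW={C,G} ∪ GQ={A} → {A,C,G} (+1)
site 1, node DV: D={C} ∪ V={A} → {A,C} (+1)
site 1, node DUV: DV={A,C} ∪ U={T} → {A,C,T} (+1)
site 1, node DUVW: DUV={A,C,T} ∩ W={C} → {C} (+0)
site 1, node GQ: G={G} ∪ Q={T} → {G,T} (+1)
site 1, node DGQUVW: DUVW={C} ∪ GQ={G,T} → {C,G,T} (+1)
site 2, node DV: D={A} ∩ V={A} → {A} (+0)
site 2, node DUV: DV={A} ∪ U={G} → {A,G} (+1)
site 2, node DUVW: DUV={A,G} ∪ W={C} → {A,C,G} (+1)
site 2, node GQ: G={A} ∪ Q={C} → {A,C} (+1)
site 2, node DGQUVW: DUVW={A,C,G} ∩ GQ={A,C} → {A,C} (+0)
site 3, node DV: D={G} ∪ V={A} → {A,G} (+1)
site 3, node DUV: DV={A,G} ∪ U={T} → {A,G,T} (+1)
site 3, node DUVW: DUV={A,G,T} ∩ W={T} → {T} (+0)
site 3, node GQ: G={G} ∪ Q={A} → {A,G} (+1)
site 3, node DGQUVW: DUVW={T} ∪ GQ={A,G} → {A,G,T} (+1)
site 4, node DV: D={C} ∪ V={G} → {C,G} (+1)
site 4, node DUV: DV={C,G} ∩ U={C} → {C} (+0)
site 4, node DUVW: DUV={C} ∪ W={A} → {A,C} (+1)
site 4, node GQ: G={C} ∪ Q={G} → {C,G} (+1)
site 4, node DGQUVW: DUVW={A,C} ∩ GQ={C,G} → {C} (+0)
site 5, node DV: D={A} ∪ V={C} → {A,C} (+1)
site 5, node DUV: DV={A,C} ∩ U={A} → {A} (+0)
site 5, node DUVW: DUV={A} ∪ W={G} → {A,G} (+1)
site 5, node GQ: G={C} ∪ Q={G} → {C,G} (+1)
site 5, node DGQUVW: DUVW={A,G} ∩ GQ={C,G} → {G} (+0)
per-site changes: [3, 4, 3, 4, 3, 3]; total = 20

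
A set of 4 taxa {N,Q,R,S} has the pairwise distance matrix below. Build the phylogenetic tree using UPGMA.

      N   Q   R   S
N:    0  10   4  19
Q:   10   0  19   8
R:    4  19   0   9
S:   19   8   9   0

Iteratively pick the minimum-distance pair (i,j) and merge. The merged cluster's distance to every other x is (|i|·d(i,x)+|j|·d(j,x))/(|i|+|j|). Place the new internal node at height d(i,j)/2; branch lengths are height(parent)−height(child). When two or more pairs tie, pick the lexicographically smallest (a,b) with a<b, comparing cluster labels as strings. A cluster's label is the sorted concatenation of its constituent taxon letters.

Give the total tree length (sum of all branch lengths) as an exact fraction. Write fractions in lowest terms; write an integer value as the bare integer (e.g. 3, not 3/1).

1. join N+R (d=4) ⇒ NR; edges |N|=2, |R|=2
  updated: d(NR,Q)=29/2, d(NR,S)=14
2. join Q+S (d=8) ⇒ QS; edges |Q|=4, |S|=4
  updated: d(NR,QS)=57/4
3. join NR+QS (d=57/4) ⇒ NQRS; edges |NR|=41/8, |QS|=25/8
final tree: ((N:2,R:2):41/8,(Q:4,S:4):25/8)
total length: 81/4

81/4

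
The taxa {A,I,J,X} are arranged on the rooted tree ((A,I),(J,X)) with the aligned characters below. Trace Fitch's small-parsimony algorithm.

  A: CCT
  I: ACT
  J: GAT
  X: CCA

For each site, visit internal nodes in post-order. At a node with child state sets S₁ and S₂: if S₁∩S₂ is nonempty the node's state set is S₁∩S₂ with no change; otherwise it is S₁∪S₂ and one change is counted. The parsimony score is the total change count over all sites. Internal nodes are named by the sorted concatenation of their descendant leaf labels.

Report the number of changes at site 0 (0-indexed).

2

site 0, node AI: A={C} ∪ I={A} → {A,C} (+1)
site 0, node JX: J={G} ∪ X={C} → {C,G} (+1)
site 0, node AIJX: AI={A,C} ∩ JX={C,G} → {C} (+0)
site 1, node AI: A={C} ∩ I={C} → {C} (+0)
site 1, node JX: J={A} ∪ X={C} → {A,C} (+1)
site 1, node AIJX: AI={C} ∩ JX={A,C} → {C} (+0)
site 2, node AI: A={T} ∩ I={T} → {T} (+0)
site 2, node JX: J={T} ∪ X={A} → {A,T} (+1)
site 2, node AIJX: AI={T} ∩ JX={A,T} → {T} (+0)
per-site changes: [2, 1, 1]; total = 4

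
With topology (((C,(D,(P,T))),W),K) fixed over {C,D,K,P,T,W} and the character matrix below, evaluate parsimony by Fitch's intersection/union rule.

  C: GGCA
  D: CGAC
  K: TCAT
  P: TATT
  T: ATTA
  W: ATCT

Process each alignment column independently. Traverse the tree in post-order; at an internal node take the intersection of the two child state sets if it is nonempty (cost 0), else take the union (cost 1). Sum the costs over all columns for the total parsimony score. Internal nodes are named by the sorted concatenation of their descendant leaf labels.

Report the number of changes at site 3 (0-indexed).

3

site 0, node PT: P={T} ∪ T={A} → {A,T} (+1)
site 0, node DPT: D={C} ∪ PT={A,T} → {A,C,T} (+1)
site 0, node CDPT: C={G} ∪ DPT={A,C,T} → {A,C,G,T} (+1)
site 0, node CDPTW: CDPT={A,C,G,T} ∩ W={A} → {A} (+0)
site 0, node CDKPTW: CDPTW={A} ∪ K={T} → {A,T} (+1)
site 1, node PT: P={A} ∪ T={T} → {A,T} (+1)
site 1, node DPT: D={G} ∪ PT={A,T} → {A,G,T} (+1)
site 1, node CDPT: C={G} ∩ DPT={A,G,T} → {G} (+0)
site 1, node CDPTW: CDPT={G} ∪ W={T} → {G,T} (+1)
site 1, node CDKPTW: CDPTW={G,T} ∪ K={C} → {C,G,T} (+1)
site 2, node PT: P={T} ∩ T={T} → {T} (+0)
site 2, node DPT: D={A} ∪ PT={T} → {A,T} (+1)
site 2, node CDPT: C={C} ∪ DPT={A,T} → {A,C,T} (+1)
site 2, node CDPTW: CDPT={A,C,T} ∩ W={C} → {C} (+0)
site 2, node CDKPTW: CDPTW={C} ∪ K={A} → {A,C} (+1)
site 3, node PT: P={T} ∪ T={A} → {A,T} (+1)
site 3, node DPT: D={C} ∪ PT={A,T} → {A,C,T} (+1)
site 3, node CDPT: C={A} ∩ DPT={A,C,T} → {A} (+0)
site 3, node CDPTW: CDPT={A} ∪ W={T} → {A,T} (+1)
site 3, node CDKPTW: CDPTW={A,T} ∩ K={T} → {T} (+0)
per-site changes: [4, 4, 3, 3]; total = 14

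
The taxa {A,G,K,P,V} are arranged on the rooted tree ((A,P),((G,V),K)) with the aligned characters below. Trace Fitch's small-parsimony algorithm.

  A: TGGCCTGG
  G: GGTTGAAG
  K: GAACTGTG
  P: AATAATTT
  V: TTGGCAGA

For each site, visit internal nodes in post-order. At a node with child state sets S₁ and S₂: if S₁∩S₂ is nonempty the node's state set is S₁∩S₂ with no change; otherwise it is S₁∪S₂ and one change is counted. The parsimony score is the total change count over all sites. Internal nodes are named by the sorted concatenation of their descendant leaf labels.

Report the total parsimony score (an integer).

[col 0] AP: children A:{T}, P:{A} ∪→ {A,T}; cost 1
[col 0] GV: children G:{G}, V:{T} ∪→ {G,T}; cost 1
[col 0] GKV: children GV:{G,T}, K:{G} ∩→ {G}; cost 0
[col 0] AGKPV: children AP:{A,T}, GKV:{G} ∪→ {A,G,T}; cost 1
[col 1] AP: children A:{G}, P:{A} ∪→ {A,G}; cost 1
[col 1] GV: children G:{G}, V:{T} ∪→ {G,T}; cost 1
[col 1] GKV: children GV:{G,T}, K:{A} ∪→ {A,G,T}; cost 1
[col 1] AGKPV: children AP:{A,G}, GKV:{A,G,T} ∩→ {A,G}; cost 0
[col 2] AP: children A:{G}, P:{T} ∪→ {G,T}; cost 1
[col 2] GV: children G:{T}, V:{G} ∪→ {G,T}; cost 1
[col 2] GKV: children GV:{G,T}, K:{A} ∪→ {A,G,T}; cost 1
[col 2] AGKPV: children AP:{G,T}, GKV:{A,G,T} ∩→ {G,T}; cost 0
[col 3] AP: children A:{C}, P:{A} ∪→ {A,C}; cost 1
[col 3] GV: children G:{T}, V:{G} ∪→ {G,T}; cost 1
[col 3] GKV: children GV:{G,T}, K:{C} ∪→ {C,G,T}; cost 1
[col 3] AGKPV: children AP:{A,C}, GKV:{C,G,T} ∩→ {C}; cost 0
[col 4] AP: children A:{C}, P:{A} ∪→ {A,C}; cost 1
[col 4] GV: children G:{G}, V:{C} ∪→ {C,G}; cost 1
[col 4] GKV: children GV:{C,G}, K:{T} ∪→ {C,G,T}; cost 1
[col 4] AGKPV: children AP:{A,C}, GKV:{C,G,T} ∩→ {C}; cost 0
[col 5] AP: children A:{T}, P:{T} ∩→ {T}; cost 0
[col 5] GV: children G:{A}, V:{A} ∩→ {A}; cost 0
[col 5] GKV: children GV:{A}, K:{G} ∪→ {A,G}; cost 1
[col 5] AGKPV: children AP:{T}, GKV:{A,G} ∪→ {A,G,T}; cost 1
[col 6] AP: children A:{G}, P:{T} ∪→ {G,T}; cost 1
[col 6] GV: children G:{A}, V:{G} ∪→ {A,G}; cost 1
[col 6] GKV: children GV:{A,G}, K:{T} ∪→ {A,G,T}; cost 1
[col 6] AGKPV: children AP:{G,T}, GKV:{A,G,T} ∩→ {G,T}; cost 0
[col 7] AP: children A:{G}, P:{T} ∪→ {G,T}; cost 1
[col 7] GV: children G:{G}, V:{A} ∪→ {A,G}; cost 1
[col 7] GKV: children GV:{A,G}, K:{G} ∩→ {G}; cost 0
[col 7] AGKPV: children AP:{G,T}, GKV:{G} ∩→ {G}; cost 0
per-site changes: [3, 3, 3, 3, 3, 2, 3, 2]; total = 22

22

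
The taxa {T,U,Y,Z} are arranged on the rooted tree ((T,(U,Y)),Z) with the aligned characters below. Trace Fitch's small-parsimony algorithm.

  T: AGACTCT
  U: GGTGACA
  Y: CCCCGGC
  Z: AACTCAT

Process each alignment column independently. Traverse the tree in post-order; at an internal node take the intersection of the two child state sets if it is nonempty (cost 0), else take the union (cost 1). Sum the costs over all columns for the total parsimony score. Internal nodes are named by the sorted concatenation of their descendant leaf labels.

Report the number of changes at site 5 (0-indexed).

2

[col 0] UY: children U:{G}, Y:{C} ∪→ {C,G}; cost 1
[col 0] TUY: children T:{A}, UY:{C,G} ∪→ {A,C,G}; cost 1
[col 0] TUYZ: children TUY:{A,C,G}, Z:{A} ∩→ {A}; cost 0
[col 1] UY: children U:{G}, Y:{C} ∪→ {C,G}; cost 1
[col 1] TUY: children T:{G}, UY:{C,G} ∩→ {G}; cost 0
[col 1] TUYZ: children TUY:{G}, Z:{A} ∪→ {A,G}; cost 1
[col 2] UY: children U:{T}, Y:{C} ∪→ {C,T}; cost 1
[col 2] TUY: children T:{A}, UY:{C,T} ∪→ {A,C,T}; cost 1
[col 2] TUYZ: children TUY:{A,C,T}, Z:{C} ∩→ {C}; cost 0
[col 3] UY: children U:{G}, Y:{C} ∪→ {C,G}; cost 1
[col 3] TUY: children T:{C}, UY:{C,G} ∩→ {C}; cost 0
[col 3] TUYZ: children TUY:{C}, Z:{T} ∪→ {C,T}; cost 1
[col 4] UY: children U:{A}, Y:{G} ∪→ {A,G}; cost 1
[col 4] TUY: children T:{T}, UY:{A,G} ∪→ {A,G,T}; cost 1
[col 4] TUYZ: children TUY:{A,G,T}, Z:{C} ∪→ {A,C,G,T}; cost 1
[col 5] UY: children U:{C}, Y:{G} ∪→ {C,G}; cost 1
[col 5] TUY: children T:{C}, UY:{C,G} ∩→ {C}; cost 0
[col 5] TUYZ: children TUY:{C}, Z:{A} ∪→ {A,C}; cost 1
[col 6] UY: children U:{A}, Y:{C} ∪→ {A,C}; cost 1
[col 6] TUY: children T:{T}, UY:{A,C} ∪→ {A,C,T}; cost 1
[col 6] TUYZ: children TUY:{A,C,T}, Z:{T} ∩→ {T}; cost 0
per-site changes: [2, 2, 2, 2, 3, 2, 2]; total = 15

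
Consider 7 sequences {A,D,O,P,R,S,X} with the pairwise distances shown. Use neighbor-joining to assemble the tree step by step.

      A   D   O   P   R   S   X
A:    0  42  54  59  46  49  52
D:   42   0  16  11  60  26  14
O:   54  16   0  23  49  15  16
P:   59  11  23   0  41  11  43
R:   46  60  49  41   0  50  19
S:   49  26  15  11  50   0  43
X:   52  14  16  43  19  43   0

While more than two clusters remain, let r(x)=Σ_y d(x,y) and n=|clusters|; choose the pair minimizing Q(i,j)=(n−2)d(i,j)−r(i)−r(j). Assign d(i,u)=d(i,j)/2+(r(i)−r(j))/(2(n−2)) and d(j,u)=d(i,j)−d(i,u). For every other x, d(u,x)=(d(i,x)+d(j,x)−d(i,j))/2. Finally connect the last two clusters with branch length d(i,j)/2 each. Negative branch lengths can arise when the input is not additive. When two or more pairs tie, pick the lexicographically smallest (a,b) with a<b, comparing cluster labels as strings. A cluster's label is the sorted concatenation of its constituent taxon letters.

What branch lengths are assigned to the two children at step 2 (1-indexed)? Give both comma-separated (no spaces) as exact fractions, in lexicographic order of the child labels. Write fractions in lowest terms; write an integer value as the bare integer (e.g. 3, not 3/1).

121/4,37/4

step 1: merge (R,X) at d=19, Q=-357; branch lengths R→173/10, X→17/10; new cluster RX
  updated: d(A,RX)=79/2, d(D,RX)=55/2, d(O,RX)=23, d(P,RX)=65/2, d(RX,S)=37
step 2: merge (A,RX) at d=79/2, Q=-245; branch lengths A→121/4, RX→37/4; new cluster ARX
  updated: d(ARX,D)=15, d(ARX,O)=75/4, d(ARX,P)=26, d(ARX,S)=93/4
step 3: merge (P,S) at d=11, Q=-453/4; branch lengths P→115/24, S→149/24; new cluster PS
  updated: d(ARX,PS)=153/8, d(D,PS)=13, d(O,PS)=27/2
step 4: merge (ARX,D) at d=15, Q=-535/8; branch lengths ARX→311/32, D→169/32; new cluster ADRX
  updated: d(ADRX,O)=79/8, d(ADRX,PS)=137/16
step 5: merge (ADRX,O) at d=79/8, Q=-511/16; branch lengths ADRX→79/32, O→237/32; new cluster ADORX
  updated: d(ADORX,PS)=195/32
step 6: merge (ADORX,PS) at d=195/32; branch lengths ADORX→195/64, PS→195/64; new cluster ADOPRSX
final tree: ((((A:121/4,(R:173/10,X:17/10):37/4):311/32,D:169/32):79/32,O:237/32):195/64,(P:115/24,S:149/24):195/64)
total length: 3215/32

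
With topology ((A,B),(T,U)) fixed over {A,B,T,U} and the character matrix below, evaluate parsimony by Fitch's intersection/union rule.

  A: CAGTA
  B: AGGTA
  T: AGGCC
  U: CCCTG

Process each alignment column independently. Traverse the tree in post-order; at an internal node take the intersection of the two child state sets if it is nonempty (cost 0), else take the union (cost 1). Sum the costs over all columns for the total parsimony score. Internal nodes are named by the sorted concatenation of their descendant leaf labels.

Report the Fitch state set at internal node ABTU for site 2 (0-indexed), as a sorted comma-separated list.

G

site 0, node AB: A={C} ∪ B={A} → {A,C} (+1)
site 0, node TU: T={A} ∪ U={C} → {A,C} (+1)
site 0, node ABTU: AB={A,C} ∩ TU={A,C} → {A,C} (+0)
site 1, node AB: A={A} ∪ B={G} → {A,G} (+1)
site 1, node TU: T={G} ∪ U={C} → {C,G} (+1)
site 1, node ABTU: AB={A,G} ∩ TU={C,G} → {G} (+0)
site 2, node AB: A={G} ∩ B={G} → {G} (+0)
site 2, node TU: T={G} ∪ U={C} → {C,G} (+1)
site 2, node ABTU: AB={G} ∩ TU={C,G} → {G} (+0)
site 3, node AB: A={T} ∩ B={T} → {T} (+0)
site 3, node TU: T={C} ∪ U={T} → {C,T} (+1)
site 3, node ABTU: AB={T} ∩ TU={C,T} → {T} (+0)
site 4, node AB: A={A} ∩ B={A} → {A} (+0)
site 4, node TU: T={C} ∪ U={G} → {C,G} (+1)
site 4, node ABTU: AB={A} ∪ TU={C,G} → {A,C,G} (+1)
per-site changes: [2, 2, 1, 1, 2]; total = 8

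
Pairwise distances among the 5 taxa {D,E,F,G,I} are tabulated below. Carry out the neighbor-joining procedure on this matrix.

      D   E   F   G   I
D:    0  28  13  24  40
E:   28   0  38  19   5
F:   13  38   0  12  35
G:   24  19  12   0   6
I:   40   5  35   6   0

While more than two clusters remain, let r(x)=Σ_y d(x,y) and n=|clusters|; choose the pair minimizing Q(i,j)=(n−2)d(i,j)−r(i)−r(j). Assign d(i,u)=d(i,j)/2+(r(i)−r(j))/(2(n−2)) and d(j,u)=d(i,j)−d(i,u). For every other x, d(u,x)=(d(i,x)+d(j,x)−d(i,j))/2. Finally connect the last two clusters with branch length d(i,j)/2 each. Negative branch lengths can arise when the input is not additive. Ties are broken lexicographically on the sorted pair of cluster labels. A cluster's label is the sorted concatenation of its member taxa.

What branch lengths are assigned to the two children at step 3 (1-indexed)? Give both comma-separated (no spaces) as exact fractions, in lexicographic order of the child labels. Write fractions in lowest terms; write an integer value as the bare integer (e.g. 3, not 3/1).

1. join D+F (d=13, Q=-164) ⇒ DF; edges |D|=23/3, |F|=16/3
  updated: d(DF,E)=53/2, d(DF,G)=23/2, d(DF,I)=31
2. join DF+G (d=23/2, Q=-165/2) ⇒ DFG; edges |DF|=111/8, |G|=-19/8
  updated: d(DFG,E)=17, d(DFG,I)=51/4
3. join DFG+E (d=17, Q=-139/4) ⇒ DEFG; edges |DFG|=99/8, |E|=37/8
  updated: d(DEFG,I)=3/8
4. join DEFG+I (d=3/8) ⇒ DEFGI; edges |DEFG|=3/16, |I|=3/16
final tree: ((((D:23/3,F:16/3):111/8,G:-19/8):99/8,E:37/8):3/16,I:3/16)
total length: 335/8

99/8,37/8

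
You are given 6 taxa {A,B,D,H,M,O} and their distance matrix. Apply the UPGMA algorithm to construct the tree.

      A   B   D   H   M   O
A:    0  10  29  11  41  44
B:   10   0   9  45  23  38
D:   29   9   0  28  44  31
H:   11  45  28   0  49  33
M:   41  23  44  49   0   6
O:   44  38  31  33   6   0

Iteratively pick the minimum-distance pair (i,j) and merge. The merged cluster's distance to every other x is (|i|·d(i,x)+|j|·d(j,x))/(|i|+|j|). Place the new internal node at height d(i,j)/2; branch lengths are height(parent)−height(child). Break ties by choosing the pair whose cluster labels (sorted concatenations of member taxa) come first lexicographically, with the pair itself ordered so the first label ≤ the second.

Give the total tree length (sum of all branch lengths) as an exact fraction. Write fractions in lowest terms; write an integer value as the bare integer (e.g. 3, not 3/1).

519/8

step 1: merge (M,O) at d=6; branch lengths M→3, O→3; new cluster MO
  updated: d(A,MO)=85/2, d(B,MO)=61/2, d(D,MO)=75/2, d(H,MO)=41
step 2: merge (B,D) at d=9; branch lengths B→9/2, D→9/2; new cluster BD
  updated: d(A,BD)=39/2, d(BD,H)=73/2, d(BD,MO)=34
step 3: merge (A,H) at d=11; branch lengths A→11/2, H→11/2; new cluster AH
  updated: d(AH,BD)=28, d(AH,MO)=167/4
step 4: merge (AH,BD) at d=28; branch lengths AH→17/2, BD→19/2; new cluster ABDH
  updated: d(ABDH,MO)=303/8
step 5: merge (ABDH,MO) at d=303/8; branch lengths ABDH→79/16, MO→255/16; new cluster ABDHMO
final tree: (((A:11/2,H:11/2):17/2,(B:9/2,D:9/2):19/2):79/16,(M:3,O:3):255/16)
total length: 519/8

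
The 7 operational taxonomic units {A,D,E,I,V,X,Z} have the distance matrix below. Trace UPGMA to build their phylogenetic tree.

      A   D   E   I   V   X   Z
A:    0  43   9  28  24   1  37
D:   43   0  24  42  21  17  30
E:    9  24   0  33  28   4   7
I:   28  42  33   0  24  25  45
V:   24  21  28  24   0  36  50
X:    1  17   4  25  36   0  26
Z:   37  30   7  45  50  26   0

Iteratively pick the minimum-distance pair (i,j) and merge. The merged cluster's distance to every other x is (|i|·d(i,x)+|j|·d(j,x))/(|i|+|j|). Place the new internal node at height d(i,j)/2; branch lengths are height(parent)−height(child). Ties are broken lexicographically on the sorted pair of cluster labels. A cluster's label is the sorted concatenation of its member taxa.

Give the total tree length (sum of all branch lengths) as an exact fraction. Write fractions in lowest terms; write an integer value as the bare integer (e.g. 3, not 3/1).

149/2

1. join A+X (d=1) ⇒ AX; edges |A|=1/2, |X|=1/2
  updated: d(AX,D)=30, d(AX,E)=13/2, d(AX,I)=53/2, d(AX,V)=30, d(AX,Z)=63/2
2. join AX+E (d=13/2) ⇒ AEX; edges |AX|=11/4, |E|=13/4
  updated: d(AEX,D)=28, d(AEX,I)=86/3, d(AEX,V)=88/3, d(AEX,Z)=70/3
3. join D+V (d=21) ⇒ DV; edges |D|=21/2, |V|=21/2
  updated: d(AEX,DV)=86/3, d(DV,I)=33, d(DV,Z)=40
4. join AEX+Z (d=70/3) ⇒ AEXZ; edges |AEX|=101/12, |Z|=35/3
  updated: d(AEXZ,DV)=63/2, d(AEXZ,I)=131/4
5. join AEXZ+DV (d=63/2) ⇒ ADEVXZ; edges |AEXZ|=49/12, |DV|=21/4
  updated: d(ADEVXZ,I)=197/6
6. join ADEVXZ+I (d=197/6) ⇒ ADEIVXZ; edges |ADEVXZ|=2/3, |I|=197/12
final tree: (((((A:1/2,X:1/2):11/4,E:13/4):101/12,Z:35/3):49/12,(D:21/2,V:21/2):21/4):2/3,I:197/12)
total length: 149/2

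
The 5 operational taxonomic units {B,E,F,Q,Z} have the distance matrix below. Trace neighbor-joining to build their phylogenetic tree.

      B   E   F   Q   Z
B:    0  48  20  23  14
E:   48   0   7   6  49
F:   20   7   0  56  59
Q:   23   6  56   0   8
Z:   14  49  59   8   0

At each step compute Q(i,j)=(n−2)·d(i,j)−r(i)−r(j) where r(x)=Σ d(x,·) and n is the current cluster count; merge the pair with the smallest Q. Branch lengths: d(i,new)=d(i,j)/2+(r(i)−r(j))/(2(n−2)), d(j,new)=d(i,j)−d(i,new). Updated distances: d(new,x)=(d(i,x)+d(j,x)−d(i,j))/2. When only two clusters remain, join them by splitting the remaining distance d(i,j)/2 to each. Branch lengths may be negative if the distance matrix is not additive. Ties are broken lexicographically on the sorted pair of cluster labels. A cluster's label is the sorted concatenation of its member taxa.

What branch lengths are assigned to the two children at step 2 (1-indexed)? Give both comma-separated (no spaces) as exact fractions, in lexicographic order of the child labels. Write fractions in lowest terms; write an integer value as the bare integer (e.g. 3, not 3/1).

step 1: merge (E,F) at d=7, Q=-231; branch lengths E→-11/6, F→53/6; new cluster EF
  updated: d(B,EF)=61/2, d(EF,Q)=55/2, d(EF,Z)=101/2
step 2: merge (B,EF) at d=61/2, Q=-115; branch lengths B→5, EF→51/2; new cluster BEF
  updated: d(BEF,Q)=10, d(BEF,Z)=17
step 3: merge (BEF,Q) at d=10, Q=-35; branch lengths BEF→19/2, Q→1/2; new cluster BEFQ
  updated: d(BEFQ,Z)=15/2
step 4: merge (BEFQ,Z) at d=15/2; branch lengths BEFQ→15/4, Z→15/4; new cluster BEFQZ
final tree: (((B:5,(E:-11/6,F:53/6):51/2):19/2,Q:1/2):15/4,Z:15/4)
total length: 55

5,51/2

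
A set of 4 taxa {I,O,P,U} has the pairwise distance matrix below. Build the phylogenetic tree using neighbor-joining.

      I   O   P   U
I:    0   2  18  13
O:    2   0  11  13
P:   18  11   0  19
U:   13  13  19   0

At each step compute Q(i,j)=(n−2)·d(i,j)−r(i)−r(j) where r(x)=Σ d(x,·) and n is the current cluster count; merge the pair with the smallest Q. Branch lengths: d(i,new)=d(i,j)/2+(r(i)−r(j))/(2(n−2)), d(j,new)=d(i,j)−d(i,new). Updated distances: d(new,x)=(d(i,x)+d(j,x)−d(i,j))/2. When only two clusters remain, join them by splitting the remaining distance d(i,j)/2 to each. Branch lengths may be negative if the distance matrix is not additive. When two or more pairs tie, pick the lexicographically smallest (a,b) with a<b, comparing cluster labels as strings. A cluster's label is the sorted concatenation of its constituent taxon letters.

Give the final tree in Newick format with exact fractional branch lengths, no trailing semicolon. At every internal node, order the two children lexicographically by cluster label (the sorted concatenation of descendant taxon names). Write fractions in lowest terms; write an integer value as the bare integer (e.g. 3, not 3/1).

(((I:11/4,O:-3/4):13/4,P:41/4):35/8,U:35/8)

1. join I+O (d=2, Q=-55) ⇒ IO; edges |I|=11/4, |O|=-3/4
  updated: d(IO,P)=27/2, d(IO,U)=12
2. join IO+P (d=27/2, Q=-89/2) ⇒ IOP; edges |IO|=13/4, |P|=41/4
  updated: d(IOP,U)=35/4
3. join IOP+U (d=35/4) ⇒ IOPU; edges |IOP|=35/8, |U|=35/8
final tree: (((I:11/4,O:-3/4):13/4,P:41/4):35/8,U:35/8)
total length: 97/4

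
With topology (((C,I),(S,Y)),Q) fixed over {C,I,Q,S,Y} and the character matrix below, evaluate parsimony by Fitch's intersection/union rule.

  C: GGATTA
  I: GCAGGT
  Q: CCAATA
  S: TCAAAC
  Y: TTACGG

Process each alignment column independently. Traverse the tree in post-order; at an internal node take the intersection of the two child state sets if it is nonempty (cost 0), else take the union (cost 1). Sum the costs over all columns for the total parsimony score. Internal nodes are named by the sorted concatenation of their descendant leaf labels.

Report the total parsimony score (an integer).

13

[col 0] CI: children C:{G}, I:{G} ∩→ {G}; cost 0
[col 0] SY: children S:{T}, Y:{T} ∩→ {T}; cost 0
[col 0] CISY: children CI:{G}, SY:{T} ∪→ {G,T}; cost 1
[col 0] CIQSY: children CISY:{G,T}, Q:{C} ∪→ {C,G,T}; cost 1
[col 1] CI: children C:{G}, I:{C} ∪→ {C,G}; cost 1
[col 1] SY: children S:{C}, Y:{T} ∪→ {C,T}; cost 1
[col 1] CISY: children CI:{C,G}, SY:{C,T} ∩→ {C}; cost 0
[col 1] CIQSY: children CISY:{C}, Q:{C} ∩→ {C}; cost 0
[col 2] CI: children C:{A}, I:{A} ∩→ {A}; cost 0
[col 2] SY: children S:{A}, Y:{A} ∩→ {A}; cost 0
[col 2] CISY: children CI:{A}, SY:{A} ∩→ {A}; cost 0
[col 2] CIQSY: children CISY:{A}, Q:{A} ∩→ {A}; cost 0
[col 3] CI: children C:{T}, I:{G} ∪→ {G,T}; cost 1
[col 3] SY: children S:{A}, Y:{C} ∪→ {A,C}; cost 1
[col 3] CISY: children CI:{G,T}, SY:{A,C} ∪→ {A,C,G,T}; cost 1
[col 3] CIQSY: children CISY:{A,C,G,T}, Q:{A} ∩→ {A}; cost 0
[col 4] CI: children C:{T}, I:{G} ∪→ {G,T}; cost 1
[col 4] SY: children S:{A}, Y:{G} ∪→ {A,G}; cost 1
[col 4] CISY: children CI:{G,T}, SY:{A,G} ∩→ {G}; cost 0
[col 4] CIQSY: children CISY:{G}, Q:{T} ∪→ {G,T}; cost 1
[col 5] CI: children C:{A}, I:{T} ∪→ {A,T}; cost 1
[col 5] SY: children S:{C}, Y:{G} ∪→ {C,G}; cost 1
[col 5] CISY: children CI:{A,T}, SY:{C,G} ∪→ {A,C,G,T}; cost 1
[col 5] CIQSY: children CISY:{A,C,G,T}, Q:{A} ∩→ {A}; cost 0
per-site changes: [2, 2, 0, 3, 3, 3]; total = 13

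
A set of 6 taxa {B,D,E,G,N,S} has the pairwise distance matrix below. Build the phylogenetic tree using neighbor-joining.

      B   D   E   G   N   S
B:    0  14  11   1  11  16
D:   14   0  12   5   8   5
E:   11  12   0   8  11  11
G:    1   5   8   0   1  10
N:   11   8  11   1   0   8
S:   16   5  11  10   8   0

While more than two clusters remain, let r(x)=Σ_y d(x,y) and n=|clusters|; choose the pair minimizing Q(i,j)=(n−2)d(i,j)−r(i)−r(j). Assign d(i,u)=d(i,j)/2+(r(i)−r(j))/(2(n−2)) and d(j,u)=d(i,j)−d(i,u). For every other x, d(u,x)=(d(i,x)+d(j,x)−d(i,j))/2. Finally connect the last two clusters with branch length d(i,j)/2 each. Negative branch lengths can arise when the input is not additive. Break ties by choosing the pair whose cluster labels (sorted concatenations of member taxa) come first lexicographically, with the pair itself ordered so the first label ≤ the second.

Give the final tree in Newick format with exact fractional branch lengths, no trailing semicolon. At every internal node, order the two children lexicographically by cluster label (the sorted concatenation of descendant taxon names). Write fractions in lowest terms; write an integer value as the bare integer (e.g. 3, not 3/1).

1. join B+G (d=1, Q=-74) ⇒ BG; edges |B|=4, |G|=-3
  updated: d(BG,D)=9, d(BG,E)=9, d(BG,N)=11/2, d(BG,S)=25/2
2. join D+S (d=5, Q=-111/2) ⇒ DS; edges |D|=25/12, |S|=35/12
  updated: d(BG,DS)=33/4, d(DS,E)=9, d(DS,N)=11/2
3. join BG+E (d=9, Q=-135/4) ⇒ BEG; edges |BG|=47/16, |E|=97/16
  updated: d(BEG,DS)=33/8, d(BEG,N)=15/4
4. join BEG+DS (d=33/8, Q=-107/8) ⇒ BDEGS; edges |BEG|=19/16, |DS|=47/16
  updated: d(BDEGS,N)=41/16
5. join BDEGS+N (d=41/16) ⇒ BDEGNS; edges |BDEGS|=41/32, |N|=41/32
final tree: ((((B:4,G:-3):47/16,E:97/16):19/16,(D:25/12,S:35/12):47/16):41/32,N:41/32)
total length: 347/16

((((B:4,G:-3):47/16,E:97/16):19/16,(D:25/12,S:35/12):47/16):41/32,N:41/32)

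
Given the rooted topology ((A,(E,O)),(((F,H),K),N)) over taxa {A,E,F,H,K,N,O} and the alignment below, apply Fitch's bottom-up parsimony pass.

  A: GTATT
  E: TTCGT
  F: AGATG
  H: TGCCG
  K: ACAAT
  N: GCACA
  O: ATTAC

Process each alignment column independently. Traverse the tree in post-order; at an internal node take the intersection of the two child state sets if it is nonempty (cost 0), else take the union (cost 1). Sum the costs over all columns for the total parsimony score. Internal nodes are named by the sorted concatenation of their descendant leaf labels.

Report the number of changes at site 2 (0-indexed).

EO@0: {T} ∪ {A} = {A,T} (union, +1)
AEO@0: {G} ∪ {A,T} = {A,G,T} (union, +1)
FH@0: {A} ∪ {T} = {A,T} (union, +1)
FHK@0: {A,T} ∩ {A} = {A} (intersection, +0)
FHKN@0: {A} ∪ {G} = {A,G} (union, +1)
AEFHKNO@0: {A,G,T} ∩ {A,G} = {A,G} (intersection, +0)
EO@1: {T} ∩ {T} = {T} (intersection, +0)
AEO@1: {T} ∩ {T} = {T} (intersection, +0)
FH@1: {G} ∩ {G} = {G} (intersection, +0)
FHK@1: {G} ∪ {C} = {C,G} (union, +1)
FHKN@1: {C,G} ∩ {C} = {C} (intersection, +0)
AEFHKNO@1: {T} ∪ {C} = {C,T} (union, +1)
EO@2: {C} ∪ {T} = {C,T} (union, +1)
AEO@2: {A} ∪ {C,T} = {A,C,T} (union, +1)
FH@2: {A} ∪ {C} = {A,C} (union, +1)
FHK@2: {A,C} ∩ {A} = {A} (intersection, +0)
FHKN@2: {A} ∩ {A} = {A} (intersection, +0)
AEFHKNO@2: {A,C,T} ∩ {A} = {A} (intersection, +0)
EO@3: {G} ∪ {A} = {A,G} (union, +1)
AEO@3: {T} ∪ {A,G} = {A,G,T} (union, +1)
FH@3: {T} ∪ {C} = {C,T} (union, +1)
FHK@3: {C,T} ∪ {A} = {A,C,T} (union, +1)
FHKN@3: {A,C,T} ∩ {C} = {C} (intersection, +0)
AEFHKNO@3: {A,G,T} ∪ {C} = {A,C,G,T} (union, +1)
EO@4: {T} ∪ {C} = {C,T} (union, +1)
AEO@4: {T} ∩ {C,T} = {T} (intersection, +0)
FH@4: {G} ∩ {G} = {G} (intersection, +0)
FHK@4: {G} ∪ {T} = {G,T} (union, +1)
FHKN@4: {G,T} ∪ {A} = {A,G,T} (union, +1)
AEFHKNO@4: {T} ∩ {A,G,T} = {T} (intersection, +0)
per-site changes: [4, 2, 3, 5, 3]; total = 17

3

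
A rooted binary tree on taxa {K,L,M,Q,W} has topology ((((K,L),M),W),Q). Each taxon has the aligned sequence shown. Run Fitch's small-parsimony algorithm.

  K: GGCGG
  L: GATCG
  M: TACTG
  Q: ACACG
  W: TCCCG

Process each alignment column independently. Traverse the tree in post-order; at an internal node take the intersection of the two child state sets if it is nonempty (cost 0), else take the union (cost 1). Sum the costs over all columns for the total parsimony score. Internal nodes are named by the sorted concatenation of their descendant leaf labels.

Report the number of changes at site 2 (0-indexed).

site 0, node KL: K={G} ∩ L={G} → {G} (+0)
site 0, node KLM: KL={G} ∪ M={T} → {G,T} (+1)
site 0, node KLMW: KLM={G,T} ∩ W={T} → {T} (+0)
site 0, node KLMQW: KLMW={T} ∪ Q={A} → {A,T} (+1)
site 1, node KL: K={G} ∪ L={A} → {A,G} (+1)
site 1, node KLM: KL={A,G} ∩ M={A} → {A} (+0)
site 1, node KLMW: KLM={A} ∪ W={C} → {A,C} (+1)
site 1, node KLMQW: KLMW={A,C} ∩ Q={C} → {C} (+0)
site 2, node KL: K={C} ∪ L={T} → {C,T} (+1)
site 2, node KLM: KL={C,T} ∩ M={C} → {C} (+0)
site 2, node KLMW: KLM={C} ∩ W={C} → {C} (+0)
site 2, node KLMQW: KLMW={C} ∪ Q={A} → {A,C} (+1)
site 3, node KL: K={G} ∪ L={C} → {C,G} (+1)
site 3, node KLM: KL={C,G} ∪ M={T} → {C,G,T} (+1)
site 3, node KLMW: KLM={C,G,T} ∩ W={C} → {C} (+0)
site 3, node KLMQW: KLMW={C} ∩ Q={C} → {C} (+0)
site 4, node KL: K={G} ∩ L={G} → {G} (+0)
site 4, node KLM: KL={G} ∩ M={G} → {G} (+0)
site 4, node KLMW: KLM={G} ∩ W={G} → {G} (+0)
site 4, node KLMQW: KLMW={G} ∩ Q={G} → {G} (+0)
per-site changes: [2, 2, 2, 2, 0]; total = 8

2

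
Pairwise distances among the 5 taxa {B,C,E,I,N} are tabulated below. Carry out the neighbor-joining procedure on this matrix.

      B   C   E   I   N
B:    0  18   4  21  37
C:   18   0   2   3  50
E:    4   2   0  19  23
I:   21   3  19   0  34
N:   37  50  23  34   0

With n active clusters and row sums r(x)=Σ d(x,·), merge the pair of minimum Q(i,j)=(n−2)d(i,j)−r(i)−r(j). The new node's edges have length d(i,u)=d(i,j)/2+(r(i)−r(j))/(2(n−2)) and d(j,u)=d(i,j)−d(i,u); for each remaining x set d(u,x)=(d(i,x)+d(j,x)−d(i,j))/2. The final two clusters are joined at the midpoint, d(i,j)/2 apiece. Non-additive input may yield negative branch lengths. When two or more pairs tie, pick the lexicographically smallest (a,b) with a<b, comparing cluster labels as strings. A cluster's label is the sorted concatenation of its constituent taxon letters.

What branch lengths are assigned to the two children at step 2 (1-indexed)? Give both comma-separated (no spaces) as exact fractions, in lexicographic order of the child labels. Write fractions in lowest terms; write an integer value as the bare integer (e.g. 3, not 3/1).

55/8,89/8

iteration 1: select C,I (d=3, Q=-141); attach at lengths (5/6, 13/6); label the merged cluster CI
  updated: d(B,CI)=18, d(CI,E)=9, d(CI,N)=81/2
iteration 2: select B,CI (d=18, Q=-181/2); attach at lengths (55/8, 89/8); label the merged cluster BCI
  updated: d(BCI,E)=-5/2, d(BCI,N)=119/4
iteration 3: select BCI,E (d=-5/2, Q=-201/4); attach at lengths (17/8, -37/8); label the merged cluster BCEI
  updated: d(BCEI,N)=221/8
iteration 4: select BCEI,N (d=221/8); attach at lengths (221/16, 221/16); label the merged cluster BCEIN
final tree: (((B:55/8,(C:5/6,I:13/6):89/8):17/8,E:-37/8):221/16,N:221/16)
total length: 369/8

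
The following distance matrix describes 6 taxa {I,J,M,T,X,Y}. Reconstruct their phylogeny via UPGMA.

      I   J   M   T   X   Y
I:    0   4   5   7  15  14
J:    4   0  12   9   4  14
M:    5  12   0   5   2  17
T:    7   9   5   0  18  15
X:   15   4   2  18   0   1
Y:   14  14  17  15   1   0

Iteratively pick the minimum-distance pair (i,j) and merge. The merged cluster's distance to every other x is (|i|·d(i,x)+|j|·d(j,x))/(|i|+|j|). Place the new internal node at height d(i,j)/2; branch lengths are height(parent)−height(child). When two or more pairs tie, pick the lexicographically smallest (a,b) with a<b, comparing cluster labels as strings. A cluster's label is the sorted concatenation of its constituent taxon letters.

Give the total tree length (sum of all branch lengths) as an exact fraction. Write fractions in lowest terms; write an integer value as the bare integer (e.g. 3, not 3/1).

1. join X+Y (d=1) ⇒ XY; edges |X|=1/2, |Y|=1/2
  updated: d(I,XY)=29/2, d(J,XY)=9, d(M,XY)=19/2, d(T,XY)=33/2
2. join I+J (d=4) ⇒ IJ; edges |I|=2, |J|=2
  updated: d(IJ,M)=17/2, d(IJ,T)=8, d(IJ,XY)=47/4
3. join M+T (d=5) ⇒ MT; edges |M|=5/2, |T|=5/2
  updated: d(IJ,MT)=33/4, d(MT,XY)=13
4. join IJ+MT (d=33/4) ⇒ IJMT; edges |IJ|=17/8, |MT|=13/8
  updated: d(IJMT,XY)=99/8
5. join IJMT+XY (d=99/8) ⇒ IJMTXY; edges |IJMT|=33/16, |XY|=91/16
final tree: (((I:2,J:2):17/8,(M:5/2,T:5/2):13/8):33/16,(X:1/2,Y:1/2):91/16)
total length: 43/2

43/2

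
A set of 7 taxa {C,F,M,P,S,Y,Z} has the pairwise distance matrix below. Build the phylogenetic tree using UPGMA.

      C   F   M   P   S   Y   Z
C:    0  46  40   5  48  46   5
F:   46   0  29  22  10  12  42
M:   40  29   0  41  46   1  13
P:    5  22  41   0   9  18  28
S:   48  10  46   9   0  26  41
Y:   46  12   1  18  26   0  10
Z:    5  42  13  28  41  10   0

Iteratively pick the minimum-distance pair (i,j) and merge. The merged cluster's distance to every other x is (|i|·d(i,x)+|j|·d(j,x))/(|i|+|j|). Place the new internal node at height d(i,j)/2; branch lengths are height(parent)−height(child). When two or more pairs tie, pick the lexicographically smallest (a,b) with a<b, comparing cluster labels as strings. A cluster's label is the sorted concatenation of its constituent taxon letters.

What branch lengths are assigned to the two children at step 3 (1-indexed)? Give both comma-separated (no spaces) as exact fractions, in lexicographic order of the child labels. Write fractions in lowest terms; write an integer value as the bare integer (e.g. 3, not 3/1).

5,5

step 1: merge (M,Y) at d=1; branch lengths M→1/2, Y→1/2; new cluster MY
  updated: d(C,MY)=43, d(F,MY)=41/2, d(MY,P)=59/2, d(MY,S)=36, d(MY,Z)=23/2
step 2: merge (C,P) at d=5; branch lengths C→5/2, P→5/2; new cluster CP
  updated: d(CP,F)=34, d(CP,MY)=145/4, d(CP,S)=57/2, d(CP,Z)=33/2
step 3: merge (F,S) at d=10; branch lengths F→5, S→5; new cluster FS
  updated: d(CP,FS)=125/4, d(FS,MY)=113/4, d(FS,Z)=83/2
step 4: merge (MY,Z) at d=23/2; branch lengths MY→21/4, Z→23/4; new cluster MYZ
  updated: d(CP,MYZ)=89/3, d(FS,MYZ)=98/3
step 5: merge (CP,MYZ) at d=89/3; branch lengths CP→37/3, MYZ→109/12; new cluster CMPYZ
  updated: d(CMPYZ,FS)=321/10
step 6: merge (CMPYZ,FS) at d=321/10; branch lengths CMPYZ→73/60, FS→221/20; new cluster CFMPSYZ
final tree: (((C:5/2,P:5/2):37/3,((M:1/2,Y:1/2):21/4,Z:23/4):109/12):73/60,(F:5,S:5):221/20)
total length: 3641/60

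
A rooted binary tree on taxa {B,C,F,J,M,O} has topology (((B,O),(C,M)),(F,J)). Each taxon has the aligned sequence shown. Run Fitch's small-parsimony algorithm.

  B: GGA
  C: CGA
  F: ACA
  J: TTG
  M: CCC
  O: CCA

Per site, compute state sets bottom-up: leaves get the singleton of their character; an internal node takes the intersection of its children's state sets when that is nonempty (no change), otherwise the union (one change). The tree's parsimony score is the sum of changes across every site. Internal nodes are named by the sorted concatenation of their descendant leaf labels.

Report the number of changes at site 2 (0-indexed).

2

site 0, node BO: B={G} ∪ O={C} → {C,G} (+1)
site 0, node CM: C={C} ∩ M={C} → {C} (+0)
site 0, node BCMO: BO={C,G} ∩ CM={C} → {C} (+0)
site 0, node FJ: F={A} ∪ J={T} → {A,T} (+1)
site 0, node BCFJMO: BCMO={C} ∪ FJ={A,T} → {A,C,T} (+1)
site 1, node BO: B={G} ∪ O={C} → {C,G} (+1)
site 1, node CM: C={G} ∪ M={C} → {C,G} (+1)
site 1, node BCMO: BO={C,G} ∩ CM={C,G} → {C,G} (+0)
site 1, node FJ: F={C} ∪ J={T} → {C,T} (+1)
site 1, node BCFJMO: BCMO={C,G} ∩ FJ={C,T} → {C} (+0)
site 2, node BO: B={A} ∩ O={A} → {A} (+0)
site 2, node CM: C={A} ∪ M={C} → {A,C} (+1)
site 2, node BCMO: BO={A} ∩ CM={A,C} → {A} (+0)
site 2, node FJ: F={A} ∪ J={G} → {A,G} (+1)
site 2, node BCFJMO: BCMO={A} ∩ FJ={A,G} → {A} (+0)
per-site changes: [3, 3, 2]; total = 8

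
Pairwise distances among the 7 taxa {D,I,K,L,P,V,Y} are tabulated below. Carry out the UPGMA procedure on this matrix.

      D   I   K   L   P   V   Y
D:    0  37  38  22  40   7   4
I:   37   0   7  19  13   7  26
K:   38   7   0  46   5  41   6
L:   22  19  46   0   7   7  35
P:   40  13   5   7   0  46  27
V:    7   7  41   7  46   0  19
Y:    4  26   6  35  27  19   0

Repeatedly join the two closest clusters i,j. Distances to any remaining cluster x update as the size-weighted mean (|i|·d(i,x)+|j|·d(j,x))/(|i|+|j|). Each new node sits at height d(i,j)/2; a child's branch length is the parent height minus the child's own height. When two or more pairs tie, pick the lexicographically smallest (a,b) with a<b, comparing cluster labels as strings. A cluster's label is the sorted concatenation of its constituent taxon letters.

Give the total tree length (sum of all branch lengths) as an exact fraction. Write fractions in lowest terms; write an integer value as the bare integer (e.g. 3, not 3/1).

iteration 1: select D,Y (d=4); attach at lengths (2, 2); label the merged cluster DY
  updated: d(DY,I)=63/2, d(DY,K)=22, d(DY,L)=57/2, d(DY,P)=67/2, d(DY,V)=13
iteration 2: select K,P (d=5); attach at lengths (5/2, 5/2); label the merged cluster KP
  updated: d(DY,KP)=111/4, d(I,KP)=10, d(KP,L)=53/2, d(KP,V)=87/2
iteration 3: select I,V (d=7); attach at lengths (7/2, 7/2); label the merged cluster IV
  updated: d(DY,IV)=89/4, d(IV,KP)=107/4, d(IV,L)=13
iteration 4: select IV,L (d=13); attach at lengths (3, 13/2); label the merged cluster ILV
  updated: d(DY,ILV)=73/3, d(ILV,KP)=80/3
iteration 5: select DY,ILV (d=73/3); attach at lengths (61/6, 17/3); label the merged cluster DILVY
  updated: d(DILVY,KP)=271/10
iteration 6: select DILVY,KP (d=271/10); attach at lengths (83/60, 221/20); label the merged cluster DIKLPVY
final tree: (((D:2,Y:2):61/6,((I:7/2,V:7/2):3,L:13/2):17/3):83/60,(K:5/2,P:5/2):221/20)
total length: 1613/30

1613/30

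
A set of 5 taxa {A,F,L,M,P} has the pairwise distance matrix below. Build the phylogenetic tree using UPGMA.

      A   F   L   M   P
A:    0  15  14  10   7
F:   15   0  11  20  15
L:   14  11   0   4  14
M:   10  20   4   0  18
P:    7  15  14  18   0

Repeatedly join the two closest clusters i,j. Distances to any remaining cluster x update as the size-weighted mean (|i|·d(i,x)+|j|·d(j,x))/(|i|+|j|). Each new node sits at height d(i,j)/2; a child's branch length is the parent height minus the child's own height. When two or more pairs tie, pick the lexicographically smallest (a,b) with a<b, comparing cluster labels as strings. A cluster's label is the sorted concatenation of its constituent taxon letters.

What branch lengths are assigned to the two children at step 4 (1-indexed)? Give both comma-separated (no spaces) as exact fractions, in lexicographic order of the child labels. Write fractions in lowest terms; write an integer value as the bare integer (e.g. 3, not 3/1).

iteration 1: select L,M (d=4); attach at lengths (2, 2); label the merged cluster LM
  updated: d(A,LM)=12, d(F,LM)=31/2, d(LM,P)=16
iteration 2: select A,P (d=7); attach at lengths (7/2, 7/2); label the merged cluster AP
  updated: d(AP,F)=15, d(AP,LM)=14
iteration 3: select AP,LM (d=14); attach at lengths (7/2, 5); label the merged cluster ALMP
  updated: d(ALMP,F)=61/4
iteration 4: select ALMP,F (d=61/4); attach at lengths (5/8, 61/8); label the merged cluster AFLMP
final tree: (((A:7/2,P:7/2):7/2,(L:2,M:2):5):5/8,F:61/8)
total length: 111/4

5/8,61/8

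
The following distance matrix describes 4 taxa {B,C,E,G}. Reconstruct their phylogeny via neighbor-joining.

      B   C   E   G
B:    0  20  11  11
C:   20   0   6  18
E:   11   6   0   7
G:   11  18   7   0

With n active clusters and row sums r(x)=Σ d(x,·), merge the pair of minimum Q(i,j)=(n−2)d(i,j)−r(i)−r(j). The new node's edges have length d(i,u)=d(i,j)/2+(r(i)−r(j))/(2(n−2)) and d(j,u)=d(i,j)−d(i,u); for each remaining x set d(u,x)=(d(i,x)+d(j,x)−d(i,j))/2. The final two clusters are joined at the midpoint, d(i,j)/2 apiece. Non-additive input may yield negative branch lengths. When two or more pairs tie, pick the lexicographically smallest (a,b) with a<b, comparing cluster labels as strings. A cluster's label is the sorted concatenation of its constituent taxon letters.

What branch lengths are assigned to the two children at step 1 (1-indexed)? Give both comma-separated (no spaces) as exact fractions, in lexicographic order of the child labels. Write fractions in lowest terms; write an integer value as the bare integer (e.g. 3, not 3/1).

7,4

step 1: merge (B,G) at d=11, Q=-56; branch lengths B→7, G→4; new cluster BG
  updated: d(BG,C)=27/2, d(BG,E)=7/2
step 2: merge (BG,C) at d=27/2, Q=-23; branch lengths BG→11/2, C→8; new cluster BCG
  updated: d(BCG,E)=-2
step 3: merge (BCG,E) at d=-2; branch lengths BCG→-1, E→-1; new cluster BCEG
final tree: (((B:7,G:4):11/2,C:8):-1,E:-1)
total length: 45/2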